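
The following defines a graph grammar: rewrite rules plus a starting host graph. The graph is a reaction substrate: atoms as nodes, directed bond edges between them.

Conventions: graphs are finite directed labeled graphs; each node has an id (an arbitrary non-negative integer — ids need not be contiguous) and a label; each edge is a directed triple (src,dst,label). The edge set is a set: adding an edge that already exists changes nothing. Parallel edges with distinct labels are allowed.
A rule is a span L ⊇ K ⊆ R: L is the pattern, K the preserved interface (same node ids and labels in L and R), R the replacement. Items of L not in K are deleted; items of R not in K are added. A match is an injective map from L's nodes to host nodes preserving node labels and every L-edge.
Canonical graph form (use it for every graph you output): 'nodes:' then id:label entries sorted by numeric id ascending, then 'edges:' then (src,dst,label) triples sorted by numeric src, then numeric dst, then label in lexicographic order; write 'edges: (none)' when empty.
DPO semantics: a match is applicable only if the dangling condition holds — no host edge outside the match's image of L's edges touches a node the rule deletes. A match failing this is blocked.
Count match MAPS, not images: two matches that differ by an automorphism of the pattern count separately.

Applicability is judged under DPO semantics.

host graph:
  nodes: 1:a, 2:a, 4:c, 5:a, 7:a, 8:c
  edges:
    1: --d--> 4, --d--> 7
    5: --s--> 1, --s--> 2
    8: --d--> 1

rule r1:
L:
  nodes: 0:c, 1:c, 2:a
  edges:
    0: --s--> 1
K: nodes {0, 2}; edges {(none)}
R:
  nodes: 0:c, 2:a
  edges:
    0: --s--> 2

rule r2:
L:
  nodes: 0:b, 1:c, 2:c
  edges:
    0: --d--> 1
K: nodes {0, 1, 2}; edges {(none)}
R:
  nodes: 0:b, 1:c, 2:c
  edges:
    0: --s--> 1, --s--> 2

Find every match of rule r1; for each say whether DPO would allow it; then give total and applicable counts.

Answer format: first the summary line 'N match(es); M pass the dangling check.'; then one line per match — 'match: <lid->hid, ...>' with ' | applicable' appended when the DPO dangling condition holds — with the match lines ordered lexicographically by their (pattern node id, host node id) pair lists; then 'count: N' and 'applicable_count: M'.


0 match(es); 0 pass the dangling check.
count: 0
applicable_count: 0


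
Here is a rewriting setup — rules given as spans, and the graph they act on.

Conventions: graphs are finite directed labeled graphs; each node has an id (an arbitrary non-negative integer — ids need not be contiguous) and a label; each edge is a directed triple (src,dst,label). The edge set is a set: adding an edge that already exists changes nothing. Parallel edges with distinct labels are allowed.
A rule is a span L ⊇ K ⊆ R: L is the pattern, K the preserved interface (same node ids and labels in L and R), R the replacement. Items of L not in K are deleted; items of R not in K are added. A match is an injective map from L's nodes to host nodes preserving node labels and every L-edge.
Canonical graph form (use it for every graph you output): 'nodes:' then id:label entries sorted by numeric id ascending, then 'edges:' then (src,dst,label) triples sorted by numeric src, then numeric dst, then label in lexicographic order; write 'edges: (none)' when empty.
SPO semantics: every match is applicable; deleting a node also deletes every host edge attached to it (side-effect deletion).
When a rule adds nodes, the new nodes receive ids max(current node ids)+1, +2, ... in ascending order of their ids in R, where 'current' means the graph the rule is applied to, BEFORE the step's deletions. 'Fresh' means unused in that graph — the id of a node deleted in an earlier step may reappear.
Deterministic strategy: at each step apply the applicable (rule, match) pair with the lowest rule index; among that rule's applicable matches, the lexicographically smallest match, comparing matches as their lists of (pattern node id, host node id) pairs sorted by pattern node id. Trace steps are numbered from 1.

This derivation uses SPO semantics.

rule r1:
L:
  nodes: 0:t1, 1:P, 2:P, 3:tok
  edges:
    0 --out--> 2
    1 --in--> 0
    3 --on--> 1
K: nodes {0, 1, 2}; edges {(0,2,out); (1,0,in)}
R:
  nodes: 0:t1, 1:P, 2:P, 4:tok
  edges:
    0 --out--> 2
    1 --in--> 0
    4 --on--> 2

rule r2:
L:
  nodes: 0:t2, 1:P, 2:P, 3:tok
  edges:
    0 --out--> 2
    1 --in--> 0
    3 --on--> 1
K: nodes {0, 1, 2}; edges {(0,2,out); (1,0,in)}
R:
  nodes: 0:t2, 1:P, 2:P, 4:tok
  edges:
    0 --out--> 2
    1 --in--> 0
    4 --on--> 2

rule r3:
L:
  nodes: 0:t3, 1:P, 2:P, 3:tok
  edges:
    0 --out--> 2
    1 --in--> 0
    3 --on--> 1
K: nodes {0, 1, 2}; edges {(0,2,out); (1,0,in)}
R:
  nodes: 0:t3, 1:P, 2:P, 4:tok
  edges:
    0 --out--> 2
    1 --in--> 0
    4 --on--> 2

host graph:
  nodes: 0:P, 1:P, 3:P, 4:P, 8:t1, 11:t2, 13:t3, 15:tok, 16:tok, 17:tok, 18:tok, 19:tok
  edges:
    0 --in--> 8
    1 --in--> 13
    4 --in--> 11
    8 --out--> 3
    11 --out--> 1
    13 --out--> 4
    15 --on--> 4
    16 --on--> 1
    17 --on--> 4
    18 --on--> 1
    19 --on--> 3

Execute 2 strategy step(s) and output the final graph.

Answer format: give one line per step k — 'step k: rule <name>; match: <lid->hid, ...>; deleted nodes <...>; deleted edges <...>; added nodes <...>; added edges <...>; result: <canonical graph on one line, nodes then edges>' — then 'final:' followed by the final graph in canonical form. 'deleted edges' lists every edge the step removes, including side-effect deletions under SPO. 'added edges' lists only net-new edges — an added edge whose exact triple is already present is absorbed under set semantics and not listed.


step 1: rule r2; match: 0->11, 1->4, 2->1, 3->15; deleted nodes 15; deleted edges (15,4,on); added nodes 20; added edges (20,1,on); result: nodes: 0:P, 1:P, 3:P, 4:P, 8:t1, 11:t2, 13:t3, 16:tok, 17:tok, 18:tok, 19:tok, 20:tok edges: (0,8,in); (1,13,in); (4,11,in); (8,3,out); (11,1,out); (13,4,out); (16,1,on); (17,4,on); (18,1,on); (19,3,on); (20,1,on)
step 2: rule r2; match: 0->11, 1->4, 2->1, 3->17; deleted nodes 17; deleted edges (17,4,on); added nodes 21; added edges (21,1,on); result: nodes: 0:P, 1:P, 3:P, 4:P, 8:t1, 11:t2, 13:t3, 16:tok, 18:tok, 19:tok, 20:tok, 21:tok edges: (0,8,in); (1,13,in); (4,11,in); (8,3,out); (11,1,out); (13,4,out); (16,1,on); (18,1,on); (19,3,on); (20,1,on); (21,1,on)
final:
nodes: 0:P, 1:P, 3:P, 4:P, 8:t1, 11:t2, 13:t3, 16:tok, 18:tok, 19:tok, 20:tok, 21:tok
edges: (0,8,in); (1,13,in); (4,11,in); (8,3,out); (11,1,out); (13,4,out); (16,1,on); (18,1,on); (19,3,on); (20,1,on); (21,1,on)


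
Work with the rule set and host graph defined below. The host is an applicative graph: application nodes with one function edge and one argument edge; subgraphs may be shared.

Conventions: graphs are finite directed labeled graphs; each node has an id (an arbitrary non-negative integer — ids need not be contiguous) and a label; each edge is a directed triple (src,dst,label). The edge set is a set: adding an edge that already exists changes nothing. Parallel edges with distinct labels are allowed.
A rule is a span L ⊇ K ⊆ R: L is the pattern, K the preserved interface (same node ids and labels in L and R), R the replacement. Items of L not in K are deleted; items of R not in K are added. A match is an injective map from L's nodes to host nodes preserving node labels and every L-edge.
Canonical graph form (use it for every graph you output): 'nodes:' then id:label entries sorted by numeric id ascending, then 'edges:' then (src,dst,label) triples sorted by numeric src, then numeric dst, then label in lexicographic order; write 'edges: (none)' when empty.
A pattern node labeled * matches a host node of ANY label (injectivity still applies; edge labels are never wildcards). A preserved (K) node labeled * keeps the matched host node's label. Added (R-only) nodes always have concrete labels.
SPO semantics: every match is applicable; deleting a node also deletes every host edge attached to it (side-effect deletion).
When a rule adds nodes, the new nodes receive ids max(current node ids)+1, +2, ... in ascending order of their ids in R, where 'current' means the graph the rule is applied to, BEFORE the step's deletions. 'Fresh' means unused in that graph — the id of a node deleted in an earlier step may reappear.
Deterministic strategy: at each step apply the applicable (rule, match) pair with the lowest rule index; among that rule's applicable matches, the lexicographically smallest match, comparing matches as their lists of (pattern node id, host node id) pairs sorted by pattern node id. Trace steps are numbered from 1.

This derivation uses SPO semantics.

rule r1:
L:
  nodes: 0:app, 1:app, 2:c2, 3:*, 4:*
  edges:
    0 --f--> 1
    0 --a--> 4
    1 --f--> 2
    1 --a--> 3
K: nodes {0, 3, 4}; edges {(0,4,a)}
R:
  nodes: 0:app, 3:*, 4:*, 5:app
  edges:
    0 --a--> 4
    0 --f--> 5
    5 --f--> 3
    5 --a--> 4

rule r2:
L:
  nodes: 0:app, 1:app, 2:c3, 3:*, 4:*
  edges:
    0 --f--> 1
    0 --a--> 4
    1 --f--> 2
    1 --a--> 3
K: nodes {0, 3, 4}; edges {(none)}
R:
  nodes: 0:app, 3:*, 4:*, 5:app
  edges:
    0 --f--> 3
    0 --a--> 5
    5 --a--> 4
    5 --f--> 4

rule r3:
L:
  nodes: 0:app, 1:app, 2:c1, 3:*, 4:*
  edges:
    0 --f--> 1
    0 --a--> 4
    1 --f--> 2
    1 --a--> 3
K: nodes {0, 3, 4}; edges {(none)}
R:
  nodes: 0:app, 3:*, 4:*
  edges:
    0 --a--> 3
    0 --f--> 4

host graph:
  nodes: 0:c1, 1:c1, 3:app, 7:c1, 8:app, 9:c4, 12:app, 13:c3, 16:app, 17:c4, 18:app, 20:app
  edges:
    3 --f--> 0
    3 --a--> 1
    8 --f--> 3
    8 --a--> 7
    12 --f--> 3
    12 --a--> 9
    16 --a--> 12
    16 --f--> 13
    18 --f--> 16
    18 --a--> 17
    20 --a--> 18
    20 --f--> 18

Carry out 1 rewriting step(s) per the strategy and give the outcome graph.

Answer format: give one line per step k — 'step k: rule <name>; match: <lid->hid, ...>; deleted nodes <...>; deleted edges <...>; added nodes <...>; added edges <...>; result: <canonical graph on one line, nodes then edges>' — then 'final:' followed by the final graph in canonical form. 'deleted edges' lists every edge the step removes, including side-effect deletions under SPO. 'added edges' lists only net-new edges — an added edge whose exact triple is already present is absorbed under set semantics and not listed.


step 1: rule r2; match: 0->18, 1->16, 2->13, 3->12, 4->17; deleted nodes 13, 16; deleted edges (16,12,a); (16,13,f); (18,16,f); (18,17,a); added nodes 21; added edges (18,12,f); (18,21,a); (21,17,a); (21,17,f); result: nodes: 0:c1, 1:c1, 3:app, 7:c1, 8:app, 9:c4, 12:app, 17:c4, 18:app, 20:app, 21:app edges: (3,0,f); (3,1,a); (8,3,f); (8,7,a); (12,3,f); (12,9,a); (18,12,f); (18,21,a); (20,18,a); (20,18,f); (21,17,a); (21,17,f)
final:
nodes: 0:c1, 1:c1, 3:app, 7:c1, 8:app, 9:c4, 12:app, 17:c4, 18:app, 20:app, 21:app
edges: (3,0,f); (3,1,a); (8,3,f); (8,7,a); (12,3,f); (12,9,a); (18,12,f); (18,21,a); (20,18,a); (20,18,f); (21,17,a); (21,17,f)


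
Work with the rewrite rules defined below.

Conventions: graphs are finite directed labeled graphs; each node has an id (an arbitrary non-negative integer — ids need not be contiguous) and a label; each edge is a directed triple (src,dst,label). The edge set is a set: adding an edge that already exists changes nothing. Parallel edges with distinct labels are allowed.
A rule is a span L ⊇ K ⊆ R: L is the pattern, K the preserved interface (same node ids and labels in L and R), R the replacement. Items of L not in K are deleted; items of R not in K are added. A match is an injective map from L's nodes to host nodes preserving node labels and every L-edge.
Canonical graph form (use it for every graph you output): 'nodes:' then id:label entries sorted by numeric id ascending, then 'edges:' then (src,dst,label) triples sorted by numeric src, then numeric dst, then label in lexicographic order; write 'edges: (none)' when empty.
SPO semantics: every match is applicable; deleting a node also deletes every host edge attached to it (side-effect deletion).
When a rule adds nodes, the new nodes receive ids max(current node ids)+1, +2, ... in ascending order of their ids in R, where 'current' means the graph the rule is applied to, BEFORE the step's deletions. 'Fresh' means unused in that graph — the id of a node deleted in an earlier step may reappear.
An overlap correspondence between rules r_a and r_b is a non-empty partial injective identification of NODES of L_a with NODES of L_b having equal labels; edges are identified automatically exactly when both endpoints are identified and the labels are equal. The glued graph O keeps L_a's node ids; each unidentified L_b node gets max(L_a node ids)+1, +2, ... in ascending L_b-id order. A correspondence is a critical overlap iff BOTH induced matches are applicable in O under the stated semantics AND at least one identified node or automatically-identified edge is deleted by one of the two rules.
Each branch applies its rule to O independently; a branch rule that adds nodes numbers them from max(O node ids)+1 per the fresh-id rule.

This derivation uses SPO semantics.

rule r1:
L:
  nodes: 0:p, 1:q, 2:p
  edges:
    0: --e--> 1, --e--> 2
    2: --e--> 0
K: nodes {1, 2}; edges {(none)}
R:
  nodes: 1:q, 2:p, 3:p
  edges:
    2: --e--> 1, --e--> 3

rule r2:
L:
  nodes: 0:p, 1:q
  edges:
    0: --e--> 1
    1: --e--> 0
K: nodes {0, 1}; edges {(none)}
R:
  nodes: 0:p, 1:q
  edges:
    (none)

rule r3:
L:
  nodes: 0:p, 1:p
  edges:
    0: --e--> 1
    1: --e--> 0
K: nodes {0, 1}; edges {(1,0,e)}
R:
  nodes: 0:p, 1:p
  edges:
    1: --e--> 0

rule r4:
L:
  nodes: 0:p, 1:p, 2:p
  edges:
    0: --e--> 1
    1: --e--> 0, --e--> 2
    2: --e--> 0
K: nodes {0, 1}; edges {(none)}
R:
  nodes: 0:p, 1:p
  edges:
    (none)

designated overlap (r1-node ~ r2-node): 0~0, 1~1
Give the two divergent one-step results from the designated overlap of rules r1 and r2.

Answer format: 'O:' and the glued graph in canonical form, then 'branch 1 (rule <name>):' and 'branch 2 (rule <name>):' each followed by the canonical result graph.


O:
nodes: 0:p, 1:q, 2:p
edges: (0,1,e); (0,2,e); (1,0,e); (2,0,e)
branch 1 (rule r1):
nodes: 1:q, 2:p, 3:p
edges: (2,1,e); (2,3,e)
branch 2 (rule r2):
nodes: 0:p, 1:q, 2:p
edges: (0,2,e); (2,0,e)


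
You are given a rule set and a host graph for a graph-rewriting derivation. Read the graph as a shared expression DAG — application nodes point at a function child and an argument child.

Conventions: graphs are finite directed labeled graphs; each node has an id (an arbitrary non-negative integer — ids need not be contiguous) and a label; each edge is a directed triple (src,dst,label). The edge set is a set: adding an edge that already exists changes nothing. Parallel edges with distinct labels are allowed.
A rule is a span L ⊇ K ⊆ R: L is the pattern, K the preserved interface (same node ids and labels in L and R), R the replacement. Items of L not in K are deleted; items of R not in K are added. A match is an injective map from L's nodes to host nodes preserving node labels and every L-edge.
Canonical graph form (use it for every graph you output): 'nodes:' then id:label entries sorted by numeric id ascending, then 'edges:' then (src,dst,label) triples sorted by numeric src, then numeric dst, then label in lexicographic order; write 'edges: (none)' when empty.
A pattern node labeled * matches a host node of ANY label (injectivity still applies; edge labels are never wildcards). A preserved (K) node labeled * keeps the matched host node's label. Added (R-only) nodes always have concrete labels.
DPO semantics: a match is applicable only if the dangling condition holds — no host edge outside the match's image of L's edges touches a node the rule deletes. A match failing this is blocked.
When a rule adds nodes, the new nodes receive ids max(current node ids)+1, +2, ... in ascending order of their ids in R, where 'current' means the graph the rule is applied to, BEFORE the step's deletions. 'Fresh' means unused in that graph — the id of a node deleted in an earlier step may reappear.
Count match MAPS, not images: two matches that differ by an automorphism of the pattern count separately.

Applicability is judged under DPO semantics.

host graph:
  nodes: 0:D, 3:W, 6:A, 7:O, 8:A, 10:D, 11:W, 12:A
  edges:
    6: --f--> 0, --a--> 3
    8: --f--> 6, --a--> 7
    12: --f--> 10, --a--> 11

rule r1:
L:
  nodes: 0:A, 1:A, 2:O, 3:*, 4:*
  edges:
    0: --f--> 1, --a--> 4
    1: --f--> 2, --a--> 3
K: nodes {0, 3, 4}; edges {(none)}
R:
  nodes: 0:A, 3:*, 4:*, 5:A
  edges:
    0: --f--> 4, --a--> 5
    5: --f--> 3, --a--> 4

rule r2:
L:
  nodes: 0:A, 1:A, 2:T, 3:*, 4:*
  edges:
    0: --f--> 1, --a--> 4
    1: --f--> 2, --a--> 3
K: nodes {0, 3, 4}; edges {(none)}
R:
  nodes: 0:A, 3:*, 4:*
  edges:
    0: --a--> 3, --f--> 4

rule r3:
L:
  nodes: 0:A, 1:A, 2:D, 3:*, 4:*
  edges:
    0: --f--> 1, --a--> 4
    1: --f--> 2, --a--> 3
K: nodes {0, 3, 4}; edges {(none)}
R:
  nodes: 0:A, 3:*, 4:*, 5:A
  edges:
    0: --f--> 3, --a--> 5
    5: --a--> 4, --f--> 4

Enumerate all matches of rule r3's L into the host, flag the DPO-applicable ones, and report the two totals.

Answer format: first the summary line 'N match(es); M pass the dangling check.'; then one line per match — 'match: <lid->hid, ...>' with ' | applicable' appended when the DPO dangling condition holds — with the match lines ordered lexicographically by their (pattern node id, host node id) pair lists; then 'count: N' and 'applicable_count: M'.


1 match(es); 1 pass the dangling check.
match: 0->8, 1->6, 2->0, 3->3, 4->7 | applicable
count: 1
applicable_count: 1


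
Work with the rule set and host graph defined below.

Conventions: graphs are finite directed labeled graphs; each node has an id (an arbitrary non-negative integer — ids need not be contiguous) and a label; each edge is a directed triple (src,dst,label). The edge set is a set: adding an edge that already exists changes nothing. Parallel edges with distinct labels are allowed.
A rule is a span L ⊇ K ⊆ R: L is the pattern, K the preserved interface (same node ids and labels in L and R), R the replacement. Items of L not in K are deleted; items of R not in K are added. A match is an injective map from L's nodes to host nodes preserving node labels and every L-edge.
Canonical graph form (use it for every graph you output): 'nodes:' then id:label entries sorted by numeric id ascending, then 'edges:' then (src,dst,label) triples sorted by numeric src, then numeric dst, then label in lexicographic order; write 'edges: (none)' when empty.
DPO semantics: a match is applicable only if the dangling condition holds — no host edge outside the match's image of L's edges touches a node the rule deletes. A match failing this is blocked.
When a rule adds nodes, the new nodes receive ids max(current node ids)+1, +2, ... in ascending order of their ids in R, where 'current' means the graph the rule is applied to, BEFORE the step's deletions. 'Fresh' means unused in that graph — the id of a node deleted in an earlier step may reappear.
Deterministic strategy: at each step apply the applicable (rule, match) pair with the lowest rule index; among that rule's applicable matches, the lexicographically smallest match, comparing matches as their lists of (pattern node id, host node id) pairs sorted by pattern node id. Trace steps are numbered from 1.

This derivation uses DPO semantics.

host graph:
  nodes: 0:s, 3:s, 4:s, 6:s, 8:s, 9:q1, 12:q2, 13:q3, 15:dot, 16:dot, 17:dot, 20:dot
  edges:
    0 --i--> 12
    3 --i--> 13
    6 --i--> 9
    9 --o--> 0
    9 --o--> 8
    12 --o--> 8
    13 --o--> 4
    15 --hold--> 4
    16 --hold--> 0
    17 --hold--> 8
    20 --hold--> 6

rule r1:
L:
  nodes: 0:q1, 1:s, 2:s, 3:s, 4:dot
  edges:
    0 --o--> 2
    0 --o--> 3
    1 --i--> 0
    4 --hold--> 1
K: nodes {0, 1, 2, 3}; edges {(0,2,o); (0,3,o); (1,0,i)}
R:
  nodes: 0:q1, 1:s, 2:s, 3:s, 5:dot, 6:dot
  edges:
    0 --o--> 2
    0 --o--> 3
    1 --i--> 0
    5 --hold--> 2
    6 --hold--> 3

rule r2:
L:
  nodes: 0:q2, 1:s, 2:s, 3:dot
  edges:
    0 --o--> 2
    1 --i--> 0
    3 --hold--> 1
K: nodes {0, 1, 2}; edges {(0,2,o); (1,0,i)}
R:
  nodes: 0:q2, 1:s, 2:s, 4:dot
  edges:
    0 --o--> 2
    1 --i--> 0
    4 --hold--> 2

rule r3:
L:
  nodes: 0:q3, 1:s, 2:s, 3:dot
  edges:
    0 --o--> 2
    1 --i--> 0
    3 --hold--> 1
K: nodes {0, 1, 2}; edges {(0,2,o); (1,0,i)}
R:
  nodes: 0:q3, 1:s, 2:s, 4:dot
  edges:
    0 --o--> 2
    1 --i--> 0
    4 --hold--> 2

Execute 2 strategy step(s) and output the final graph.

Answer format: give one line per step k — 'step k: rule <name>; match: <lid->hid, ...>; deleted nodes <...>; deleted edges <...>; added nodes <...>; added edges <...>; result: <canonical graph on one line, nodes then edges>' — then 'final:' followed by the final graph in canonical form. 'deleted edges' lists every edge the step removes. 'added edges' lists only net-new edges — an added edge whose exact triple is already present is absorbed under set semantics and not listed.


step 1: rule r1; match: 0->9, 1->6, 2->0, 3->8, 4->20; deleted nodes 20; deleted edges (20,6,hold); added nodes 21, 22; added edges (21,0,hold); (22,8,hold); result: nodes: 0:s, 3:s, 4:s, 6:s, 8:s, 9:q1, 12:q2, 13:q3, 15:dot, 16:dot, 17:dot, 21:dot, 22:dot edges: (0,12,i); (3,13,i); (6,9,i); (9,0,o); (9,8,o); (12,8,o); (13,4,o); (15,4,hold); (16,0,hold); (17,8,hold); (21,0,hold); (22,8,hold)
step 2: rule r2; match: 0->12, 1->0, 2->8, 3->16; deleted nodes 16; deleted edges (16,0,hold); added nodes 23; added edges (23,8,hold); result: nodes: 0:s, 3:s, 4:s, 6:s, 8:s, 9:q1, 12:q2, 13:q3, 15:dot, 17:dot, 21:dot, 22:dot, 23:dot edges: (0,12,i); (3,13,i); (6,9,i); (9,0,o); (9,8,o); (12,8,o); (13,4,o); (15,4,hold); (17,8,hold); (21,0,hold); (22,8,hold); (23,8,hold)
final:
nodes: 0:s, 3:s, 4:s, 6:s, 8:s, 9:q1, 12:q2, 13:q3, 15:dot, 17:dot, 21:dot, 22:dot, 23:dot
edges: (0,12,i); (3,13,i); (6,9,i); (9,0,o); (9,8,o); (12,8,o); (13,4,o); (15,4,hold); (17,8,hold); (21,0,hold); (22,8,hold); (23,8,hold)


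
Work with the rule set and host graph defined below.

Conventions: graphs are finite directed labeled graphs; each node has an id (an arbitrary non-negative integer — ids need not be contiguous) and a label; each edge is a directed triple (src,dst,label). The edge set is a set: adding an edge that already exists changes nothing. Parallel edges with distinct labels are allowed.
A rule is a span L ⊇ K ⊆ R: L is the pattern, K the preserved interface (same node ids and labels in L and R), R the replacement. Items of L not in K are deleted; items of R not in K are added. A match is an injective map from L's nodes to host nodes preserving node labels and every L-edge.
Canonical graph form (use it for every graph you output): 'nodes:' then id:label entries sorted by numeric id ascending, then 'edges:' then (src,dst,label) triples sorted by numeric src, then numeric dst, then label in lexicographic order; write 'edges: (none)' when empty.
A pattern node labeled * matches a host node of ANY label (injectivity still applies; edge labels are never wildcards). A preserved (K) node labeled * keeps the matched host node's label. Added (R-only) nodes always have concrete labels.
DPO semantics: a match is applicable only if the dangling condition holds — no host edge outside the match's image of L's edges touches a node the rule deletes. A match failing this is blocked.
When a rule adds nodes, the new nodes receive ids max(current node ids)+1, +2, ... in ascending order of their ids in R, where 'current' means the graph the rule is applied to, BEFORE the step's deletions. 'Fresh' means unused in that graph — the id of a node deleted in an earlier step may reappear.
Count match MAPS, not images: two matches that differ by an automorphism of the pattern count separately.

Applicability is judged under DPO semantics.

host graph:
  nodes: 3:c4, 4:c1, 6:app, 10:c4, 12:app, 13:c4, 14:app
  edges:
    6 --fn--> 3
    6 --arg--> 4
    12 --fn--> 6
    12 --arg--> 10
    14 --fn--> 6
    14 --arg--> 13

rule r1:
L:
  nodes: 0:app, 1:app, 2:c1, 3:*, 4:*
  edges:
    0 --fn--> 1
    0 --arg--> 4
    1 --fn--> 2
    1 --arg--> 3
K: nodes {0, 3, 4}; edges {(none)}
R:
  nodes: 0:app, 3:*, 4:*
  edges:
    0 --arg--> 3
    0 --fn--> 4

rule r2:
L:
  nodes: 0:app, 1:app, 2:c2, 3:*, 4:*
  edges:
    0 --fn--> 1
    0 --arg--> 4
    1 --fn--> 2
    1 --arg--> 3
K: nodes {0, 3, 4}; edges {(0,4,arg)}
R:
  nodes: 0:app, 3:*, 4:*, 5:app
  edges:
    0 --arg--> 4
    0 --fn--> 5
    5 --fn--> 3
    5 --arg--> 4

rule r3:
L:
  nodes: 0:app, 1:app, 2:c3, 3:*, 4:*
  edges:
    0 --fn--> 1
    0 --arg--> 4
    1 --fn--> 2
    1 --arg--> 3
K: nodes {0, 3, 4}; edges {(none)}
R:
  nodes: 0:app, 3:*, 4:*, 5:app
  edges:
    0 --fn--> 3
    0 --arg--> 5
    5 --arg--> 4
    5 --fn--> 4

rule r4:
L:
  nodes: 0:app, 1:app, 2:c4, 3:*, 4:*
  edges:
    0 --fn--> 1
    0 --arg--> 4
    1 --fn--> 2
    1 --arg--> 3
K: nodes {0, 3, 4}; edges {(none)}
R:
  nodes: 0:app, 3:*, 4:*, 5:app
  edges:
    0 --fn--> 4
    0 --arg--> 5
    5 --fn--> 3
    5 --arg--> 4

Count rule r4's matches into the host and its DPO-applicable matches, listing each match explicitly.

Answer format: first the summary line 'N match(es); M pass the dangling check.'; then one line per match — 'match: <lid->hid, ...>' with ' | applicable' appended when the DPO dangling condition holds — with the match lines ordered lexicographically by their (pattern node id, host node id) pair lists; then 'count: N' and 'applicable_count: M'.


2 match(es); 0 pass the dangling check.
match: 0->12, 1->6, 2->3, 3->4, 4->10
match: 0->14, 1->6, 2->3, 3->4, 4->13
count: 2
applicable_count: 0


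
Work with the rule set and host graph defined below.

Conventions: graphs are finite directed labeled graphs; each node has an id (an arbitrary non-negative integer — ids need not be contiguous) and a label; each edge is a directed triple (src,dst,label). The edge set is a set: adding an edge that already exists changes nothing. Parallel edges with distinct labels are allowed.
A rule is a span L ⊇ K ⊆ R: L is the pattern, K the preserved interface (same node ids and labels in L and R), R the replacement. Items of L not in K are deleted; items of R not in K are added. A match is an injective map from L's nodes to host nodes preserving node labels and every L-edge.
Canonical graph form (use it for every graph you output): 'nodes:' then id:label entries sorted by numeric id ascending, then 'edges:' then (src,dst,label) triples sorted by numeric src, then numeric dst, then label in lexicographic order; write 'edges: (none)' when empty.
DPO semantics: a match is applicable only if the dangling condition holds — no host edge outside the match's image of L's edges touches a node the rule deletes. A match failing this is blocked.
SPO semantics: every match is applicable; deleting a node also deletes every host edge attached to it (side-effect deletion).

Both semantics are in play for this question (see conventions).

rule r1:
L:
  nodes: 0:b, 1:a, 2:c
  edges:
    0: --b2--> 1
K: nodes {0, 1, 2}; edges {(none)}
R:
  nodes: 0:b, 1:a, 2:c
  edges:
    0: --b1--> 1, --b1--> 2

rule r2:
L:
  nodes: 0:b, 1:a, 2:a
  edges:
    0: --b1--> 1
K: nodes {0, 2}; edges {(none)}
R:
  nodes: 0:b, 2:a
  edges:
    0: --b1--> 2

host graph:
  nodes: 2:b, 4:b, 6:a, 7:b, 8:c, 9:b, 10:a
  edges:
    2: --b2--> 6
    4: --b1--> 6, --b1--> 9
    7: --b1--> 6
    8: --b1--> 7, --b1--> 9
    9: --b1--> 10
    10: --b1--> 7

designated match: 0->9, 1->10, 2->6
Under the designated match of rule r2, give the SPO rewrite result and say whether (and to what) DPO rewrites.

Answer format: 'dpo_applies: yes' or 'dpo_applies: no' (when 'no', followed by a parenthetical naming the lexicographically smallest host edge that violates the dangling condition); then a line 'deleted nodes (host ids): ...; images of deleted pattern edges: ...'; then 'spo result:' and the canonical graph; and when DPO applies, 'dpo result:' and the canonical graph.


dpo_applies: no
(the rule deletes node 10, which keeps host edge (10,7,b1) outside the match image — the dangling condition fails, DPO blocks; SPO proceeds and side-deletes such edges)
deleted nodes (host ids): 10; images of deleted pattern edges: (9,10,b1)
spo result:
nodes: 2:b, 4:b, 6:a, 7:b, 8:c, 9:b
edges: (2,6,b2); (4,6,b1); (4,9,b1); (7,6,b1); (8,7,b1); (8,9,b1); (9,6,b1)


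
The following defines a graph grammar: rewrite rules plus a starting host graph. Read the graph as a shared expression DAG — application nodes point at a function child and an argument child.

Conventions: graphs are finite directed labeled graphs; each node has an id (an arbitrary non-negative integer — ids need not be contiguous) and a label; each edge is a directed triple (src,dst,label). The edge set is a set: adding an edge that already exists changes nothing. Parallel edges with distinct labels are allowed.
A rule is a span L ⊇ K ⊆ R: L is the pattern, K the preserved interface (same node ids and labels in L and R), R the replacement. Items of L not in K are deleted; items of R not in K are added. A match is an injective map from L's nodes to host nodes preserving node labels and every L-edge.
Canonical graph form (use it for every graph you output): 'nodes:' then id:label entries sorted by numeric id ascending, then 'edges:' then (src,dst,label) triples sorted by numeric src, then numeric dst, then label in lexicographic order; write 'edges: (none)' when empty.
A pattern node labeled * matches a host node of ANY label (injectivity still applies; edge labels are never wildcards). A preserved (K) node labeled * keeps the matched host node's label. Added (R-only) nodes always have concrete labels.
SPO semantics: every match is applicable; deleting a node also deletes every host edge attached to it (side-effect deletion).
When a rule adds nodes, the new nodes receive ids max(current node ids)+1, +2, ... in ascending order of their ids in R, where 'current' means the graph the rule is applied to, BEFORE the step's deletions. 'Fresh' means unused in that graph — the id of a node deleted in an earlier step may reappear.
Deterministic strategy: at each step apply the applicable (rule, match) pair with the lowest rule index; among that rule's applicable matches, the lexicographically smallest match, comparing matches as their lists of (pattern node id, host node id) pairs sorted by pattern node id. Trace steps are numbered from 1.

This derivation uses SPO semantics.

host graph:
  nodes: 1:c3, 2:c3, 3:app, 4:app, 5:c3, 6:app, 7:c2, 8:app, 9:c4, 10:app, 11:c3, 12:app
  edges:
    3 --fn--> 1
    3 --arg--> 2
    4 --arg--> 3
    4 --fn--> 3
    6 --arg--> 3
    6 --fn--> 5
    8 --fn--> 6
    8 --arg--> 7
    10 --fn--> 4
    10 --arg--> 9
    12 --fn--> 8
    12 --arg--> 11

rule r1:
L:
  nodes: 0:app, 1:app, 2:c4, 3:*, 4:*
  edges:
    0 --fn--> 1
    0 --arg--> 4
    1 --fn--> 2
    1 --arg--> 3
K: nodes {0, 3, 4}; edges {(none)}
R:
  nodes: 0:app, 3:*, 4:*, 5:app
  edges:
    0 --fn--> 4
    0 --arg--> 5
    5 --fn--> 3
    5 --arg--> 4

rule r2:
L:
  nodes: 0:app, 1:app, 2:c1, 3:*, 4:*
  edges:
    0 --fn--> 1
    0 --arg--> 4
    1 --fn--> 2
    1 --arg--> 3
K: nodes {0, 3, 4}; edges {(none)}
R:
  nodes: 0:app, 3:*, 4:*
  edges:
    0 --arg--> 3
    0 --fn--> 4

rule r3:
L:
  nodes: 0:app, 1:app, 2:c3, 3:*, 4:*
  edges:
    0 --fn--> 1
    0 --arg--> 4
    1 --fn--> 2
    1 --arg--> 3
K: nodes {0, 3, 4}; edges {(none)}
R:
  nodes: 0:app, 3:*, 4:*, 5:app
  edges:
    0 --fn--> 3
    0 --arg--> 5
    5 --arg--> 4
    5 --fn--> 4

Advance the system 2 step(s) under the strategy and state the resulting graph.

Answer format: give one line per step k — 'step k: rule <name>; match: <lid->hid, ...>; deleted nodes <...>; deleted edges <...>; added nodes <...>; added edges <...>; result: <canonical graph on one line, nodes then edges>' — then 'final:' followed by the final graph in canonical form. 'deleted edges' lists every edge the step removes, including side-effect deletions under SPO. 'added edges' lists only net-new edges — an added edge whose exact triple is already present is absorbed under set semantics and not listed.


step 1: rule r3; match: 0->8, 1->6, 2->5, 3->3, 4->7; deleted nodes 5, 6; deleted edges (6,3,arg); (6,5,fn); (8,6,fn); (8,7,arg); added nodes 13; added edges (8,3,fn); (8,13,arg); (13,7,arg); (13,7,fn); result: nodes: 1:c3, 2:c3, 3:app, 4:app, 7:c2, 8:app, 9:c4, 10:app, 11:c3, 12:app, 13:app edges: (3,1,fn); (3,2,arg); (4,3,arg); (4,3,fn); (8,3,fn); (8,13,arg); (10,4,fn); (10,9,arg); (12,8,fn); (12,11,arg); (13,7,arg); (13,7,fn)
step 2: rule r3; match: 0->8, 1->3, 2->1, 3->2, 4->13; deleted nodes 1, 3; deleted edges (3,1,fn); (3,2,arg); (4,3,arg); (4,3,fn); (8,3,fn); (8,13,arg); added nodes 14; added edges (8,2,fn); (8,14,arg); (14,13,arg); (14,13,fn); result: nodes: 2:c3, 4:app, 7:c2, 8:app, 9:c4, 10:app, 11:c3, 12:app, 13:app, 14:app edges: (8,2,fn); (8,14,arg); (10,4,fn); (10,9,arg); (12,8,fn); (12,11,arg); (13,7,arg); (13,7,fn); (14,13,arg); (14,13,fn)
final:
nodes: 2:c3, 4:app, 7:c2, 8:app, 9:c4, 10:app, 11:c3, 12:app, 13:app, 14:app
edges: (8,2,fn); (8,14,arg); (10,4,fn); (10,9,arg); (12,8,fn); (12,11,arg); (13,7,arg); (13,7,fn); (14,13,arg); (14,13,fn)


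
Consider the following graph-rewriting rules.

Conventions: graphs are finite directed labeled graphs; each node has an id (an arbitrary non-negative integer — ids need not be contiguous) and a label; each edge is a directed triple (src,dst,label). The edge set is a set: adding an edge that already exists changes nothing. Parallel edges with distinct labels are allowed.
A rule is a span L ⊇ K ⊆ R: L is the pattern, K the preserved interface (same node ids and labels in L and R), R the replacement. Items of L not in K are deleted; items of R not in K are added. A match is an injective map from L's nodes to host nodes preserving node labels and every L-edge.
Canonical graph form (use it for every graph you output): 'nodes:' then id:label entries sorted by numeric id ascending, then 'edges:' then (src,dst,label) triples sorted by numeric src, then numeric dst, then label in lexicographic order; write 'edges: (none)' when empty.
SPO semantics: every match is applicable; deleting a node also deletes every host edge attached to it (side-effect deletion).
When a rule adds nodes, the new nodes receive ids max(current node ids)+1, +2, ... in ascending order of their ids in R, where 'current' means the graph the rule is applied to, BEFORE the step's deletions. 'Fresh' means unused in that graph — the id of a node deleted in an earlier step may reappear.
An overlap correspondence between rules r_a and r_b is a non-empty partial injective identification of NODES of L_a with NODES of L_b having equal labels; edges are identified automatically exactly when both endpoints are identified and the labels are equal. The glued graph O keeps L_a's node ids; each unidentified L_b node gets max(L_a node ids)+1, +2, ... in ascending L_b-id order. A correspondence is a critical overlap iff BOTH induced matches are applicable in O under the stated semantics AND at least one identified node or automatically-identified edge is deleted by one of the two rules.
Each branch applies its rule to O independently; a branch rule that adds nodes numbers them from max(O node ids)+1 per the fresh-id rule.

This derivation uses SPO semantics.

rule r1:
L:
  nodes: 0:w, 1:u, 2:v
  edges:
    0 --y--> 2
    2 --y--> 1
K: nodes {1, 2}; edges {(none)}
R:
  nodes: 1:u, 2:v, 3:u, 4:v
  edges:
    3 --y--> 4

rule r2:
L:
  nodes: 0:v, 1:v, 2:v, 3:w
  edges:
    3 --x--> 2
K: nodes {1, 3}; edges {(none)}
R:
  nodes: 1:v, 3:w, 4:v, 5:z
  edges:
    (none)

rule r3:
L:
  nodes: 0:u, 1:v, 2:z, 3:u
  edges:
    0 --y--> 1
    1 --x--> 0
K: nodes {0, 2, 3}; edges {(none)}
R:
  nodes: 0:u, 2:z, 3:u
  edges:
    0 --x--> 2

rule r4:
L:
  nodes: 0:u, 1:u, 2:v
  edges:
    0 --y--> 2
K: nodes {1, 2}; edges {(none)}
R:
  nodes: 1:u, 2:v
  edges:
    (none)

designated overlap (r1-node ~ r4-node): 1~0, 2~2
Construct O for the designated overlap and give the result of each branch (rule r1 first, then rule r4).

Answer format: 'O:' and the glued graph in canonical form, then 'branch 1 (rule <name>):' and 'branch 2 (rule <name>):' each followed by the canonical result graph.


O:
nodes: 0:w, 1:u, 2:v, 3:u
edges: (0,2,y); (1,2,y); (2,1,y)
branch 1 (rule r1):
nodes: 1:u, 2:v, 3:u, 4:u, 5:v
edges: (1,2,y); (4,5,y)
branch 2 (rule r4):
nodes: 0:w, 2:v, 3:u
edges: (0,2,y)


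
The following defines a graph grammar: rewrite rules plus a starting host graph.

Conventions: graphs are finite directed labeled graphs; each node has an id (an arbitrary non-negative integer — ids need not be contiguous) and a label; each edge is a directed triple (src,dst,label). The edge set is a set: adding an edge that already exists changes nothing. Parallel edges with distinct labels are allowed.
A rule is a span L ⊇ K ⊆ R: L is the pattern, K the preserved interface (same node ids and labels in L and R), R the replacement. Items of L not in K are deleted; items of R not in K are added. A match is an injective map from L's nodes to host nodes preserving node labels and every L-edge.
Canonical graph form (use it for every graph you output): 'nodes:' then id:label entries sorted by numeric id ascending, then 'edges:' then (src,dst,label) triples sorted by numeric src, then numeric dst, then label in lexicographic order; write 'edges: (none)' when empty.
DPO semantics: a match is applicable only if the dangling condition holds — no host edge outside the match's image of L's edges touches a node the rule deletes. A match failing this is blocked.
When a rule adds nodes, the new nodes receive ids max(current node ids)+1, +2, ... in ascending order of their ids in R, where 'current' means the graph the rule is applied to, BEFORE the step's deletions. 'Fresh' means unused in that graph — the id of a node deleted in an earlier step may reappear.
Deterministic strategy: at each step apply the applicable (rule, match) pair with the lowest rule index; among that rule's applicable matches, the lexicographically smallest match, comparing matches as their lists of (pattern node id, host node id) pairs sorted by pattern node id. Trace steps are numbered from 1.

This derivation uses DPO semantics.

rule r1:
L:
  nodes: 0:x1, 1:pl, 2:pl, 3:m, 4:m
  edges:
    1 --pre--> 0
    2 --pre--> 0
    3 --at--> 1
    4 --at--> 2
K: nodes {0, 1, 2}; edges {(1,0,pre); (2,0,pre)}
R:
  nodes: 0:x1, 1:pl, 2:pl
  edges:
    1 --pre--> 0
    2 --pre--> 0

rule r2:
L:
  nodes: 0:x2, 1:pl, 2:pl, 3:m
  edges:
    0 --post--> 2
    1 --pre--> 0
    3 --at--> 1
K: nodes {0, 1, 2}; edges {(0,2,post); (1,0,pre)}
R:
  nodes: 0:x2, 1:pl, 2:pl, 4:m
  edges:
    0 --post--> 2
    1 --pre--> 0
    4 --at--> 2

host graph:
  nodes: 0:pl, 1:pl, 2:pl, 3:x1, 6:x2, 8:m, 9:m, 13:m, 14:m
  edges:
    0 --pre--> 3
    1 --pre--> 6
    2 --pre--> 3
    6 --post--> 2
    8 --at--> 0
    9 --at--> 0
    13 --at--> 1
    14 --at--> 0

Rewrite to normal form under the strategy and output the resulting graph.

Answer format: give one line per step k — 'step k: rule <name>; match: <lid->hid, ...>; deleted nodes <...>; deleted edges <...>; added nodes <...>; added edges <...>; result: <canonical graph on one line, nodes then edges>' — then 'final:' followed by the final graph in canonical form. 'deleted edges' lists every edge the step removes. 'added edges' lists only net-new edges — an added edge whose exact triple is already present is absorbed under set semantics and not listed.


step 1: rule r2; match: 0->6, 1->1, 2->2, 3->13; deleted nodes 13; deleted edges (13,1,at); added nodes 15; added edges (15,2,at); result: nodes: 0:pl, 1:pl, 2:pl, 3:x1, 6:x2, 8:m, 9:m, 14:m, 15:m edges: (0,3,pre); (1,6,pre); (2,3,pre); (6,2,post); (8,0,at); (9,0,at); (14,0,at); (15,2,at)
step 2: rule r1; match: 0->3, 1->0, 2->2, 3->8, 4->15; deleted nodes 8, 15; deleted edges (8,0,at); (15,2,at); added nodes (none); added edges (none); result: nodes: 0:pl, 1:pl, 2:pl, 3:x1, 6:x2, 9:m, 14:m edges: (0,3,pre); (1,6,pre); (2,3,pre); (6,2,post); (9,0,at); (14,0,at)
final:
nodes: 0:pl, 1:pl, 2:pl, 3:x1, 6:x2, 9:m, 14:m
edges: (0,3,pre); (1,6,pre); (2,3,pre); (6,2,post); (9,0,at); (14,0,at)


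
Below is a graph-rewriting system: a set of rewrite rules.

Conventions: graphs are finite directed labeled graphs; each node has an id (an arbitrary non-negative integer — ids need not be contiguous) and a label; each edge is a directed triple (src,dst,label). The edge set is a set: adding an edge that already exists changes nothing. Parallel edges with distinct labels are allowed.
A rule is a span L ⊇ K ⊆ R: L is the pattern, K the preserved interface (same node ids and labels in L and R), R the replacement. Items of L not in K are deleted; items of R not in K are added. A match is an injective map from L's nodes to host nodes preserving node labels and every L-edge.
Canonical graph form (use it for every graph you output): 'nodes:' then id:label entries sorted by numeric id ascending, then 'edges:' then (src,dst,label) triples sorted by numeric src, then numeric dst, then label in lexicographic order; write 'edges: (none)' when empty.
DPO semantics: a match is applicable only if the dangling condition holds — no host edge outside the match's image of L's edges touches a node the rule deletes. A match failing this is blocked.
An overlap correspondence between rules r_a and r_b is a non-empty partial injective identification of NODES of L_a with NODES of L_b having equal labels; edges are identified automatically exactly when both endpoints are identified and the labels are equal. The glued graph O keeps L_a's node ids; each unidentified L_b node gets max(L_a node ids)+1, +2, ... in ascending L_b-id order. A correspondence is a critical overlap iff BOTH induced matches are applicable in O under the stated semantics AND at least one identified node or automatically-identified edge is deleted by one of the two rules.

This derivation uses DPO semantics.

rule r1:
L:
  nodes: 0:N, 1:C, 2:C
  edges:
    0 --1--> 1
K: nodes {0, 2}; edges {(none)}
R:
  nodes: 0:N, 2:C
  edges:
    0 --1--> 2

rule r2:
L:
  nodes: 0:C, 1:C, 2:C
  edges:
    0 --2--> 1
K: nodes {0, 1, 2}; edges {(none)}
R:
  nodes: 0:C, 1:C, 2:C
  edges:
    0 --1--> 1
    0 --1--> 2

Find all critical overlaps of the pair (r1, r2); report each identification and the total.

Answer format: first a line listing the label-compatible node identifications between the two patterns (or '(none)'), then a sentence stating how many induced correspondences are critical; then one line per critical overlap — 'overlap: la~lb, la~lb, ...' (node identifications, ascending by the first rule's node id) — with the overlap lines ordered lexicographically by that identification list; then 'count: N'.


label-compatible node identifications between L(r1) and L(r2): 1~0, 1~1, 1~2, 2~0, 2~1, 2~2
3 of the induced correspondences are critical overlaps of r1 and r2.
overlap: 1~2
overlap: 1~2, 2~0
overlap: 1~2, 2~1
count: 3
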